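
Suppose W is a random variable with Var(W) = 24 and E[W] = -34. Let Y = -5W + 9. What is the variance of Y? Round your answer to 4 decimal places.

600.0000

Var(-5W + 9) = (-5)²·Var(W) = 25·24 = 600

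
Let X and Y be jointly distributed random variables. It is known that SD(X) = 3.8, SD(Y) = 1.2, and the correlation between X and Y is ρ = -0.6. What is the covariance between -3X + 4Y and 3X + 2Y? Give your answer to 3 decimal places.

Var(X) = (3.8)² = 14.44;  Var(Y) = (1.2)² = 1.44
cov(X,Y) = ρ·SD(X)·SD(Y) = -0.6·3.8·1.2 = -2.736
cov(-3X + 4Y, 3X + 2Y) = (-3)(3)Var(X) + (4)(2)Var(Y) + [(-3)(2) + (4)(3)]cov(X,Y)
= -9·14.44 + 8·1.44 + 6·-2.736 = -134.856

-134.856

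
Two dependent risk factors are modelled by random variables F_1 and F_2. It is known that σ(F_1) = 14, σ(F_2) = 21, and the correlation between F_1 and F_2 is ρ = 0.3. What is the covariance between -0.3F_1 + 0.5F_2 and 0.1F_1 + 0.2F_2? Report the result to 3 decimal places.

37.338

V(F_1) = (14)² = 196;  V(F_2) = (21)² = 441
cov(F_1,F_2) = ρ·σ(F_1)·σ(F_2) = 0.3·14·21 = 88.2
cov(-0.3F_1 + 0.5F_2, 0.1F_1 + 0.2F_2) = (-0.3)(0.1)V(F_1) + (0.5)(0.2)V(F_2) + [(-0.3)(0.2) + (0.5)(0.1)]cov(F_1,F_2)
= -0.03·196 + 0.1·441 + -0.01·88.2 = 37.338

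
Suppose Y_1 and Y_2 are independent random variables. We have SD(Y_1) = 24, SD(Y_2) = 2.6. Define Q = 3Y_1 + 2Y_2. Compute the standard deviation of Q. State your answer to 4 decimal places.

Var(Y_1) = 576, Var(Y_2) = 6.76
By independence, Var(Q) = (3)²Var(Y_1) + (2)²Var(Y_2)
= (3)²·576 + (2)²·6.76 = 5211.04
SD(Q) = √5211.04 ≈ 72.1875

72.1875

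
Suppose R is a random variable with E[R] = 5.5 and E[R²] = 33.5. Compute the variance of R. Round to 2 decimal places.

Var(R) = 33.5 − (5.5)² = 3.25

3.25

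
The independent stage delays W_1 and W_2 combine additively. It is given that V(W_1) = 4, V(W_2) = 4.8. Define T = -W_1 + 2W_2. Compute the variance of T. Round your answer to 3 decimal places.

23.200

By independence, V(T) = (-1)²V(W_1) + (2)²V(W_2)
= (-1)²·4 + (2)²·4.8 = 23.2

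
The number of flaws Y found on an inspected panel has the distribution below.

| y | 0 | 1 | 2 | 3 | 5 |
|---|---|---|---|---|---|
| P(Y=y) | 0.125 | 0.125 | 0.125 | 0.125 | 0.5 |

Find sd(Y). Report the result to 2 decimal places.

1.92

E[Y] = (0)(0.125) + (1)(0.125) + (2)(0.125) + (3)(0.125) + (5)(0.5) = 3.25
E[Y²] = (0)²(0.125) + (1)²(0.125) + (2)²(0.125) + (3)²(0.125) + (5)²(0.5) = 14.25
V(Y) = E[Y²] − (E[Y])² = 14.25 − (3.25)² = 3.6875
sd(Y) = √3.6875 ≈ 1.92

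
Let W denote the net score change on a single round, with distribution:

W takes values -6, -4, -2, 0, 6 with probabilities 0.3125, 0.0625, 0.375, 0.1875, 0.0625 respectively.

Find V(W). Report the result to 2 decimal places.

E[W] = (-6)(0.3125) + (-4)(0.0625) + (-2)(0.375) + (0)(0.1875) + (6)(0.0625) = -2.5
E[W²] = (-6)²(0.3125) + (-4)²(0.0625) + (-2)²(0.375) + (0)²(0.1875) + (6)²(0.0625) = 16
V(W) = E[W²] − (E[W])² = 16 − (-2.5)² = 9.75

9.75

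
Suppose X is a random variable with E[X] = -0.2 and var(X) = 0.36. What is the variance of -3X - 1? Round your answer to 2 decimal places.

var(-3X - 1) = (-3)²·var(X) = 9·0.36 = 3.24

3.24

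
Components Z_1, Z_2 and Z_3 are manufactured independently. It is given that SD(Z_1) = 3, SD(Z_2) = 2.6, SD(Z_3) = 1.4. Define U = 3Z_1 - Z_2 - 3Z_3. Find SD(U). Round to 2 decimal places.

10.27

V(Z_1) = 9, V(Z_2) = 6.76, V(Z_3) = 1.96
By independence, V(U) = (3)²V(Z_1) + (-1)²V(Z_2) + (-3)²V(Z_3)
= (3)²·9 + (-1)²·6.76 + (-3)²·1.96 = 105.4
SD(U) = √105.4 ≈ 10.27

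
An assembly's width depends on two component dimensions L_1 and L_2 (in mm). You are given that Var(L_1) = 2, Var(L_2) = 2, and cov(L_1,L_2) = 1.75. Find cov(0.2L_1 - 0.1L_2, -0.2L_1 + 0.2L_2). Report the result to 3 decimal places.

cov(0.2L_1 - 0.1L_2, -0.2L_1 + 0.2L_2) = (0.2)(-0.2)Var(L_1) + (-0.1)(0.2)Var(L_2) + [(0.2)(0.2) + (-0.1)(-0.2)]cov(L_1,L_2)
= -0.04·2 + -0.02·2 + 0.06·1.75 = -0.015

-0.015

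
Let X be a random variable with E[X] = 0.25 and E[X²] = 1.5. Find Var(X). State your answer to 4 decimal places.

1.4375

Var(X) = 1.5 − (0.25)² = 1.4375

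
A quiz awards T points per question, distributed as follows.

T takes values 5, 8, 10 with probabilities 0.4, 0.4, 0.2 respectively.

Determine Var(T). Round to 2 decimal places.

3.76

E[T] = (5)(0.4) + (8)(0.4) + (10)(0.2) = 7.2
E[T²] = (5)²(0.4) + (8)²(0.4) + (10)²(0.2) = 55.6
Var(T) = E[T²] − (E[T])² = 55.6 − (7.2)² = 3.76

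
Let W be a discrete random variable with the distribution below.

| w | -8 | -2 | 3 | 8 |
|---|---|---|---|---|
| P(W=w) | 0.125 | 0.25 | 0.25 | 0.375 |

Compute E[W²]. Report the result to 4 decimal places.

E[W²] = (-8)²(0.125) + (-2)²(0.25) + (3)²(0.25) + (8)²(0.375) = 35.25

35.2500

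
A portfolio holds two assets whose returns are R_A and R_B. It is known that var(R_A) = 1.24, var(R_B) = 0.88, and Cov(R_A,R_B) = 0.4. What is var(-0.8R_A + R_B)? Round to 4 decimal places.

1.0336

var(-0.8R_A + R_B) = (-0.8)²·var(R_A) + (1)²·var(R_B) + 2·(-0.8)·(1)·Cov(R_A,R_B)
= 0.64·1.24 + 1·0.88 + -1.6·0.4 = 1.0336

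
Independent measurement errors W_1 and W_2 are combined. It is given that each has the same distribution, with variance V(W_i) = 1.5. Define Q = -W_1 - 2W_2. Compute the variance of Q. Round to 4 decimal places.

By independence, V(Q) = (-1)²V(W_1) + (-2)²V(W_2)
= (-1)²·1.5 + (-2)²·1.5 = 7.5

7.5000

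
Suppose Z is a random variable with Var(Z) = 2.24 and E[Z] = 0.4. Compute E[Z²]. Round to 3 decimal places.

E[Z²] = Var(Z) + (E[Z])² = 2.24 + (0.4)² = 2.4

2.400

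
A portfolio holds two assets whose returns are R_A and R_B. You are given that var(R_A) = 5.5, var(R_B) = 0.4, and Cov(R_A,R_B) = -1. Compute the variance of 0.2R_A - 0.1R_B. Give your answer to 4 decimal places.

0.2640

var(0.2R_A - 0.1R_B) = (0.2)²·var(R_A) + (-0.1)²·var(R_B) + 2·(0.2)·(-0.1)·Cov(R_A,R_B)
= 0.04·5.5 + 0.01·0.4 + -0.04·-1 = 0.264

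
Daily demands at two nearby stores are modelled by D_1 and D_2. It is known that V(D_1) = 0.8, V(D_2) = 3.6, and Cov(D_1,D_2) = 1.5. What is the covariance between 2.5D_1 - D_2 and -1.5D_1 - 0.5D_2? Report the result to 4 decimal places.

Cov(2.5D_1 - D_2, -1.5D_1 - 0.5D_2) = (2.5)(-1.5)V(D_1) + (-1)(-0.5)V(D_2) + [(2.5)(-0.5) + (-1)(-1.5)]Cov(D_1,D_2)
= -3.75·0.8 + 0.5·3.6 + 0.25·1.5 = -0.825

-0.8250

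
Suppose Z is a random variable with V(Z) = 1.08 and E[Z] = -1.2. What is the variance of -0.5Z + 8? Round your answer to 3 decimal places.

V(-0.5Z + 8) = (-0.5)²·V(Z) = 0.25·1.08 = 0.27

0.270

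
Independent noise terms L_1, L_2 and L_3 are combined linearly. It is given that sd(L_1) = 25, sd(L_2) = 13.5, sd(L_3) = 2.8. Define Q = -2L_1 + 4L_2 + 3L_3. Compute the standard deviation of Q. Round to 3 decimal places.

V(L_1) = 625, V(L_2) = 182.25, V(L_3) = 7.84
By independence, V(Q) = (-2)²V(L_1) + (4)²V(L_2) + (3)²V(L_3)
= (-2)²·625 + (4)²·182.25 + (3)²·7.84 = 5486.56
sd(Q) = √5486.56 ≈ 74.071

74.071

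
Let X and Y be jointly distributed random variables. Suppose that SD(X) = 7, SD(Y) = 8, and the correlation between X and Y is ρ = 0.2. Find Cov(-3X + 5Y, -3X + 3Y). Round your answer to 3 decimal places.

V(X) = (7)² = 49;  V(Y) = (8)² = 64
Cov(X,Y) = ρ·SD(X)·SD(Y) = 0.2·7·8 = 11.2
Cov(-3X + 5Y, -3X + 3Y) = (-3)(-3)V(X) + (5)(3)V(Y) + [(-3)(3) + (5)(-3)]Cov(X,Y)
= 9·49 + 15·64 + -24·11.2 = 1132.2

1132.200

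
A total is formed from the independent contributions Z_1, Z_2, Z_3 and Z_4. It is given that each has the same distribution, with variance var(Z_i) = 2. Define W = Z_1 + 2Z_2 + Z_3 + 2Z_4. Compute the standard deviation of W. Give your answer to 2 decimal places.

By independence, var(W) = (1)²var(Z_1) + (2)²var(Z_2) + (1)²var(Z_3) + (2)²var(Z_4)
= (1)²·2 + (2)²·2 + (1)²·2 + (2)²·2 = 20
SD(W) = √20 ≈ 4.47

4.47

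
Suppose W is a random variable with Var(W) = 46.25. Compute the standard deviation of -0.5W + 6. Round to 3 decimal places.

3.400

Var(-0.5W + 6) = (-0.5)²·46.25 = 11.5625
σ(-0.5W + 6) = √11.5625 ≈ 3.400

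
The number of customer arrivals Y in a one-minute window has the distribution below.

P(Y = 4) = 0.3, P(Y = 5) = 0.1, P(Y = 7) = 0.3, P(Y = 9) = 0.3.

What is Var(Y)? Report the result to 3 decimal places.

E[Y] = (4)(0.3) + (5)(0.1) + (7)(0.3) + (9)(0.3) = 6.5
E[Y²] = (4)²(0.3) + (5)²(0.1) + (7)²(0.3) + (9)²(0.3) = 46.3
Var(Y) = E[Y²] − (E[Y])² = 46.3 − (6.5)² = 4.05

4.050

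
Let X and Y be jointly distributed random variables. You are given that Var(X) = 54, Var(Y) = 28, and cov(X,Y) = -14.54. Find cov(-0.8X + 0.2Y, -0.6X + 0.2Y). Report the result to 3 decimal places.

31.111

cov(-0.8X + 0.2Y, -0.6X + 0.2Y) = (-0.8)(-0.6)Var(X) + (0.2)(0.2)Var(Y) + [(-0.8)(0.2) + (0.2)(-0.6)]cov(X,Y)
= 0.48·54 + 0.04·28 + -0.28·-14.54 = 31.1112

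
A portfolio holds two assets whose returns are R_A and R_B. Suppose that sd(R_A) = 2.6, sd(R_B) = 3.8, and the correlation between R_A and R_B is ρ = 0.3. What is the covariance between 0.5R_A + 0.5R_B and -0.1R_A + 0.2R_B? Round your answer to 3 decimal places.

var(R_A) = (2.6)² = 6.76;  var(R_B) = (3.8)² = 14.44
cov(R_A,R_B) = ρ·sd(R_A)·sd(R_B) = 0.3·2.6·3.8 = 2.964
cov(0.5R_A + 0.5R_B, -0.1R_A + 0.2R_B) = (0.5)(-0.1)var(R_A) + (0.5)(0.2)var(R_B) + [(0.5)(0.2) + (0.5)(-0.1)]cov(R_A,R_B)
= -0.05·6.76 + 0.1·14.44 + 0.05·2.964 = 1.2542

1.254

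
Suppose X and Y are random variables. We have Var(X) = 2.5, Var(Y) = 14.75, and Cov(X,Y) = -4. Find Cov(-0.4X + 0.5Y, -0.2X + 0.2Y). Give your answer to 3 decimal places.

Cov(-0.4X + 0.5Y, -0.2X + 0.2Y) = (-0.4)(-0.2)Var(X) + (0.5)(0.2)Var(Y) + [(-0.4)(0.2) + (0.5)(-0.2)]Cov(X,Y)
= 0.08·2.5 + 0.1·14.75 + -0.18·-4 = 2.395

2.395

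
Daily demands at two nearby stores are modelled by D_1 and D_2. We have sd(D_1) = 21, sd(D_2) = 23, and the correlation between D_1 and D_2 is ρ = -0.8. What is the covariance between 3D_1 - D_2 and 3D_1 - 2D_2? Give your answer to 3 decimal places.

8504.600

V(D_1) = (21)² = 441;  V(D_2) = (23)² = 529
Cov(D_1,D_2) = ρ·sd(D_1)·sd(D_2) = -0.8·21·23 = -386.4
Cov(3D_1 - D_2, 3D_1 - 2D_2) = (3)(3)V(D_1) + (-1)(-2)V(D_2) + [(3)(-2) + (-1)(3)]Cov(D_1,D_2)
= 9·441 + 2·529 + -9·-386.4 = 8504.6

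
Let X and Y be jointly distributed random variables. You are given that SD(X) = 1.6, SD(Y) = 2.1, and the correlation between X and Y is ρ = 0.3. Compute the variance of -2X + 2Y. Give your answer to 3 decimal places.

Var(X) = (1.6)² = 2.56;  Var(Y) = (2.1)² = 4.41
cov(X,Y) = ρ·SD(X)·SD(Y) = 0.3·1.6·2.1 = 1.008
Var(-2X + 2Y) = (-2)²·Var(X) + (2)²·Var(Y) + 2·(-2)·(2)·cov(X,Y)
= 4·2.56 + 4·4.41 + -8·1.008 = 19.816

19.816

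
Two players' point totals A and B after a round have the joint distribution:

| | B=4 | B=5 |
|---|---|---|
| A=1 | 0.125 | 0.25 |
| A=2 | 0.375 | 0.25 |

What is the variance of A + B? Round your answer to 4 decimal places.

0.3594

E[A] = 1.625,  E[B] = 4.5,  E[AB] = 7.25
Var(A) = 2.875 − (1.625)² = 0.234375;  Var(B) = 20.5 − (4.5)² = 0.25
cov(A,B) = 7.25 − (1.625)(4.5) = -0.0625
Var(A + B) = (1)²·0.234375 + (1)²·0.25 + 2·(1)·(1)·-0.0625 = 0.359375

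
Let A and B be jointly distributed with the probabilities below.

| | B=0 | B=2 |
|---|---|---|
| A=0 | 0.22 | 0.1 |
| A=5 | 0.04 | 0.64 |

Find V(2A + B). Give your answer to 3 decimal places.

E[A] = 3.4,  E[B] = 1.48,  E[AB] = 6.4
V(A) = 17 − (3.4)² = 5.44;  V(B) = 2.96 − (1.48)² = 0.7696
cov(A,B) = 6.4 − (3.4)(1.48) = 1.368
V(2A + B) = (2)²·5.44 + (1)²·0.7696 + 2·(2)·(1)·1.368 = 28.0016

28.002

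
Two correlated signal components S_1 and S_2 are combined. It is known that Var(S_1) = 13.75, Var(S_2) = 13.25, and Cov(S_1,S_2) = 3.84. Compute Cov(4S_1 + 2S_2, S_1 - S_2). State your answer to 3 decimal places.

Cov(4S_1 + 2S_2, S_1 - S_2) = (4)(1)Var(S_1) + (2)(-1)Var(S_2) + [(4)(-1) + (2)(1)]Cov(S_1,S_2)
= 4·13.75 + -2·13.25 + -2·3.84 = 20.82

20.820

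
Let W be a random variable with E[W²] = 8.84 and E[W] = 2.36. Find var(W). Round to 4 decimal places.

var(W) = 8.84 − (2.36)² = 3.2704

3.2704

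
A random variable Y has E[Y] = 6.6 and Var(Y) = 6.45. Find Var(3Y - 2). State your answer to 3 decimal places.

58.050

Var(3Y - 2) = (3)²·Var(Y) = 9·6.45 = 58.05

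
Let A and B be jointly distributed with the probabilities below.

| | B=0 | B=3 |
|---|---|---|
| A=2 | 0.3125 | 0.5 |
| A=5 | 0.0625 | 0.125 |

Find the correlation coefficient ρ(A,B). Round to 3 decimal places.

E[A] = 2.5625,  E[B] = 1.875
E[AB] = 4.875
cov(A,B) = E[AB] − E[A]E[B] = 4.875 − (2.5625)(1.875) = 0.0703125
V(A) = 1.37109375,  V(B) = 2.109375
ρ = 0.0703125 / √(1.37109375·2.109375) ≈ 0.041

0.041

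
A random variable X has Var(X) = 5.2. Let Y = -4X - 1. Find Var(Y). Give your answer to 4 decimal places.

Var(-4X - 1) = (-4)²·Var(X) = 16·5.2 = 83.2

83.2000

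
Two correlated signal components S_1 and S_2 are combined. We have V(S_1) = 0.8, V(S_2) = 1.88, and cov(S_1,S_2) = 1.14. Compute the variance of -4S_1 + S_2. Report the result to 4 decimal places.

V(-4S_1 + S_2) = (-4)²·V(S_1) + (1)²·V(S_2) + 2·(-4)·(1)·cov(S_1,S_2)
= 16·0.8 + 1·1.88 + -8·1.14 = 5.56

5.5600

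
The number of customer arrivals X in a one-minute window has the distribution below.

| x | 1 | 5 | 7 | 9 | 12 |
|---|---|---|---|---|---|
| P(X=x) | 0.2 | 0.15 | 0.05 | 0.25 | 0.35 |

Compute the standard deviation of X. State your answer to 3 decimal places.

4.122

E[X] = (1)(0.2) + (5)(0.15) + (7)(0.05) + (9)(0.25) + (12)(0.35) = 7.75
E[X²] = (1)²(0.2) + (5)²(0.15) + (7)²(0.05) + (9)²(0.25) + (12)²(0.35) = 77.05
Var(X) = E[X²] − (E[X])² = 77.05 − (7.75)² = 16.9875
SD(X) = √16.9875 ≈ 4.122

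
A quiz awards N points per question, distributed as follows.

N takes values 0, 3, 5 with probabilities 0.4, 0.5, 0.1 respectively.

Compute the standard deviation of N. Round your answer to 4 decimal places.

1.7321

E[N] = (0)(0.4) + (3)(0.5) + (5)(0.1) = 2
E[N²] = (0)²(0.4) + (3)²(0.5) + (5)²(0.1) = 7
Var(N) = E[N²] − (E[N])² = 7 − (2)² = 3
sd(N) = √3 ≈ 1.7321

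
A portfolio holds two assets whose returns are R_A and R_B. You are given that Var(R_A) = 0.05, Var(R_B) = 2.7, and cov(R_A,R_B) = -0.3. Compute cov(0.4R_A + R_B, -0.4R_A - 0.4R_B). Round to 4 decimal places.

-0.9200

cov(0.4R_A + R_B, -0.4R_A - 0.4R_B) = (0.4)(-0.4)Var(R_A) + (1)(-0.4)Var(R_B) + [(0.4)(-0.4) + (1)(-0.4)]cov(R_A,R_B)
= -0.16·0.05 + -0.4·2.7 + -0.56·-0.3 = -0.92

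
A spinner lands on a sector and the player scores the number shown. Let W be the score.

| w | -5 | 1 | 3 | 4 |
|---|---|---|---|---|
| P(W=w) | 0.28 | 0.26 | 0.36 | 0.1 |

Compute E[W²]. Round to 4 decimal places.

E[W²] = (-5)²(0.28) + (1)²(0.26) + (3)²(0.36) + (4)²(0.1) = 12.1

12.1000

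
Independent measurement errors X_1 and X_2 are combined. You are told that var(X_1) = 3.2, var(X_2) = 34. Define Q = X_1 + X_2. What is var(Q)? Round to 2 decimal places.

By independence, var(Q) = (1)²var(X_1) + (1)²var(X_2)
= (1)²·3.2 + (1)²·34 = 37.2

37.20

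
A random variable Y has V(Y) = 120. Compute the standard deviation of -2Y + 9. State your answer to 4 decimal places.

21.9089

V(-2Y + 9) = (-2)²·120 = 480
sd(-2Y + 9) = √480 ≈ 21.9089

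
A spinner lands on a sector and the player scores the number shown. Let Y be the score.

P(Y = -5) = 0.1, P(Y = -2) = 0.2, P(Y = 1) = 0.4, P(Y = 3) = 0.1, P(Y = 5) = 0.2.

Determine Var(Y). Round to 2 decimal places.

8.96

E[Y] = (-5)(0.1) + (-2)(0.2) + (1)(0.4) + (3)(0.1) + (5)(0.2) = 0.8
E[Y²] = (-5)²(0.1) + (-2)²(0.2) + (1)²(0.4) + (3)²(0.1) + (5)²(0.2) = 9.6
Var(Y) = E[Y²] − (E[Y])² = 9.6 − (0.8)² = 8.96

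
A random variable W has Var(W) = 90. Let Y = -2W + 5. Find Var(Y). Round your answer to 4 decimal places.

360.0000

Var(-2W + 5) = (-2)²·Var(W) = 4·90 = 360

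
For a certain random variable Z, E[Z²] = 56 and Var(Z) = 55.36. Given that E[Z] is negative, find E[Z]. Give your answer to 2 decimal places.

(E[Z])² = E[Z²] − Var(Z) = 56 − 55.36 = 0.64
E[Z] = −√0.64 = -0.8

-0.80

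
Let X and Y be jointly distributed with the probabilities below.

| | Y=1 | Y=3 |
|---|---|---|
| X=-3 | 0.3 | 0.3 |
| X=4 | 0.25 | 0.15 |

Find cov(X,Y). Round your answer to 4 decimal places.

E[X] = -0.2,  E[Y] = 1.9
E[XY] = -0.8
cov(X,Y) = E[XY] − E[X]E[Y] = -0.8 − (-0.2)(1.9) = -0.42

-0.4200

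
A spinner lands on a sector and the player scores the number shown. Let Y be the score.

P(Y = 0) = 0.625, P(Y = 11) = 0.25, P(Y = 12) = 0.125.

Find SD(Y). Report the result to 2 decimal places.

5.49

E[Y] = (0)(0.625) + (11)(0.25) + (12)(0.125) = 4.25
E[Y²] = (0)²(0.625) + (11)²(0.25) + (12)²(0.125) = 48.25
V(Y) = E[Y²] − (E[Y])² = 48.25 − (4.25)² = 30.1875
SD(Y) = √30.1875 ≈ 5.49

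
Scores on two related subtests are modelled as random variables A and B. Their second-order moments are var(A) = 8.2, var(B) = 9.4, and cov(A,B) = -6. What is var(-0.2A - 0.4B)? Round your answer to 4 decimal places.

0.8720

var(-0.2A - 0.4B) = (-0.2)²·var(A) + (-0.4)²·var(B) + 2·(-0.2)·(-0.4)·cov(A,B)
= 0.04·8.2 + 0.16·9.4 + 0.16·-6 = 0.872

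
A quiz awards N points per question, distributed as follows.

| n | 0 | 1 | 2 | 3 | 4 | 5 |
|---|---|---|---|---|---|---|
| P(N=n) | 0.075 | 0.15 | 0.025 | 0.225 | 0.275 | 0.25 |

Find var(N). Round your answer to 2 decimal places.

E[N] = (0)(0.075) + (1)(0.15) + (2)(0.025) + (3)(0.225) + (4)(0.275) + (5)(0.25) = 3.225
E[N²] = (0)²(0.075) + (1)²(0.15) + (2)²(0.025) + (3)²(0.225) + (4)²(0.275) + (5)²(0.25) = 12.925
var(N) = E[N²] − (E[N])² = 12.925 − (3.225)² = 2.524375

2.52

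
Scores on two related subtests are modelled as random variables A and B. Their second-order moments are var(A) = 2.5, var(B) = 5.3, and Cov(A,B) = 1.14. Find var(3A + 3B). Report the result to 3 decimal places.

90.720

var(3A + 3B) = (3)²·var(A) + (3)²·var(B) + 2·(3)·(3)·Cov(A,B)
= 9·2.5 + 9·5.3 + 18·1.14 = 90.72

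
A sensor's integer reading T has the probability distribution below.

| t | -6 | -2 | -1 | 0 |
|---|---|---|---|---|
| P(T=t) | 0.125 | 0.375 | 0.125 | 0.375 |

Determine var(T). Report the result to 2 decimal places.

3.48

E[T] = (-6)(0.125) + (-2)(0.375) + (-1)(0.125) + (0)(0.375) = -1.625
E[T²] = (-6)²(0.125) + (-2)²(0.375) + (-1)²(0.125) + (0)²(0.375) = 6.125
var(T) = E[T²] − (E[T])² = 6.125 − (-1.625)² = 3.484375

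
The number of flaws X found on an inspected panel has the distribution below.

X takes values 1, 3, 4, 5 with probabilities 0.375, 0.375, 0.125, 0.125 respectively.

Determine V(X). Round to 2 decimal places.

E[X] = (1)(0.375) + (3)(0.375) + (4)(0.125) + (5)(0.125) = 2.625
E[X²] = (1)²(0.375) + (3)²(0.375) + (4)²(0.125) + (5)²(0.125) = 8.875
V(X) = E[X²] − (E[X])² = 8.875 − (2.625)² = 1.984375

1.98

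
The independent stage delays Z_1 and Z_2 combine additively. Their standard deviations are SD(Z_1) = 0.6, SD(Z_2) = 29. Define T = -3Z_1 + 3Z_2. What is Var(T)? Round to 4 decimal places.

Var(Z_1) = 0.36, Var(Z_2) = 841
By independence, Var(T) = (-3)²Var(Z_1) + (3)²Var(Z_2)
= (-3)²·0.36 + (3)²·841 = 7572.24

7572.2400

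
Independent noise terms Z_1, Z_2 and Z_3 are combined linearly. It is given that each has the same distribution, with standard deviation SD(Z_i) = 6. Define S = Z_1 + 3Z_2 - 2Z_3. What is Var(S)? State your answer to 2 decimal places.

Var(Z_i) = (6)² = 36
By independence, Var(S) = (1)²Var(Z_1) + (3)²Var(Z_2) + (-2)²Var(Z_3)
= (1)²·36 + (3)²·36 + (-2)²·36 = 504

504.00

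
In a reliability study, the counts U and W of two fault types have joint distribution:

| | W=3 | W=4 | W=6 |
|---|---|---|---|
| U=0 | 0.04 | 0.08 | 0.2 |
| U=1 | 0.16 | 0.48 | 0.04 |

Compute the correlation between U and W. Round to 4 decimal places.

-0.5574

E[U] = 0.68,  E[W] = 4.28
E[UW] = 2.64
Cov(U,W) = E[UW] − E[U]E[W] = 2.64 − (0.68)(4.28) = -0.2704
Var(U) = 0.2176,  Var(W) = 1.0816
ρ = -0.2704 / √(0.2176·1.0816) ≈ -0.5574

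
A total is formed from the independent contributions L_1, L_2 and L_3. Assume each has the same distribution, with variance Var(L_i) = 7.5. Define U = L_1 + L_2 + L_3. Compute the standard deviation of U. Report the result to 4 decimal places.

4.7434

By independence, Var(U) = (1)²Var(L_1) + (1)²Var(L_2) + (1)²Var(L_3)
= (1)²·7.5 + (1)²·7.5 + (1)²·7.5 = 22.5
SD(U) = √22.5 ≈ 4.7434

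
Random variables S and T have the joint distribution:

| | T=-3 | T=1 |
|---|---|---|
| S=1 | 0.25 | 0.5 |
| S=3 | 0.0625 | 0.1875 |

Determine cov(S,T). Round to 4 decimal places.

0.1250

E[S] = 1.5,  E[T] = -0.25
E[ST] = -0.25
cov(S,T) = E[ST] − E[S]E[T] = -0.25 − (1.5)(-0.25) = 0.125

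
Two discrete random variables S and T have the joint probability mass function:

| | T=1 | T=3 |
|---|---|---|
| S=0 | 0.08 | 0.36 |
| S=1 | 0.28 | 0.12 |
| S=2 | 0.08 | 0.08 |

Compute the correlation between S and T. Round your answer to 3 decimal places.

-0.344

E[S] = 0.72,  E[T] = 2.12
E[ST] = 1.28
Cov(S,T) = E[ST] − E[S]E[T] = 1.28 − (0.72)(2.12) = -0.2464
Var(S) = 0.5216,  Var(T) = 0.9856
ρ = -0.2464 / √(0.5216·0.9856) ≈ -0.344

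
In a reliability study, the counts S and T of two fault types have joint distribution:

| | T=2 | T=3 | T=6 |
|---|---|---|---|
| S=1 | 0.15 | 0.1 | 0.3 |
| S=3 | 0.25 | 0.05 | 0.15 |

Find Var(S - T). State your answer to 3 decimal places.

5.448

E[S] = 1.9,  E[T] = 3.95,  E[ST] = 7.05
Var(S) = 4.6 − (1.9)² = 0.99;  Var(T) = 19.15 − (3.95)² = 3.5475
cov(S,T) = 7.05 − (1.9)(3.95) = -0.455
Var(S - T) = (1)²·0.99 + (-1)²·3.5475 + 2·(1)·(-1)·-0.455 = 5.4475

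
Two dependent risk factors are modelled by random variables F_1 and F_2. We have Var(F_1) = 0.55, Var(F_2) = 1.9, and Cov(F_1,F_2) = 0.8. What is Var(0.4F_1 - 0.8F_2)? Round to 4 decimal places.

Var(0.4F_1 - 0.8F_2) = (0.4)²·Var(F_1) + (-0.8)²·Var(F_2) + 2·(0.4)·(-0.8)·Cov(F_1,F_2)
= 0.16·0.55 + 0.64·1.9 + -0.64·0.8 = 0.792

0.7920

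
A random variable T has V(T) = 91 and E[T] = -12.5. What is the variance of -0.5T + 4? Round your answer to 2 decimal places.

V(-0.5T + 4) = (-0.5)²·V(T) = 0.25·91 = 22.75

22.75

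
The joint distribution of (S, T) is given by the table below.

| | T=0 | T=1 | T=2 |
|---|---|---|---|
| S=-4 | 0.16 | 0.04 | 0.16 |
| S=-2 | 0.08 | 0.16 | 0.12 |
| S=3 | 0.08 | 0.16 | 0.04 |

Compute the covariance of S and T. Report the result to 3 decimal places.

-0.200

E[S] = -1.32,  E[T] = 1
E[ST] = -1.52
Cov(S,T) = E[ST] − E[S]E[T] = -1.52 − (-1.32)(1) = -0.2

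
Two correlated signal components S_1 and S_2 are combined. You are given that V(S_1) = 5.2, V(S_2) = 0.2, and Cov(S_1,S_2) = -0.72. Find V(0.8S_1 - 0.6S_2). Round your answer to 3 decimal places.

4.091

V(0.8S_1 - 0.6S_2) = (0.8)²·V(S_1) + (-0.6)²·V(S_2) + 2·(0.8)·(-0.6)·Cov(S_1,S_2)
= 0.64·5.2 + 0.36·0.2 + -0.96·-0.72 = 4.0912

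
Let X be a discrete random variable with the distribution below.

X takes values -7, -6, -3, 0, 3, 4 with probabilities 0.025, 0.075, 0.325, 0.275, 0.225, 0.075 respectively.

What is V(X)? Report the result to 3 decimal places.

9.684

E[X] = (-7)(0.025) + (-6)(0.075) + (-3)(0.325) + (0)(0.275) + (3)(0.225) + (4)(0.075) = -0.625
E[X²] = (-7)²(0.025) + (-6)²(0.075) + (-3)²(0.325) + (0)²(0.275) + (3)²(0.225) + (4)²(0.075) = 10.075
V(X) = E[X²] − (E[X])² = 10.075 − (-0.625)² = 9.684375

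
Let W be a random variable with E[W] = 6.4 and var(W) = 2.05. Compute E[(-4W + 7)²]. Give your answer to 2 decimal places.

E[-4W + 7] = -4·6.4 + 7 = -18.6
var(-4W + 7) = (-4)²·2.05 = 32.8
E[(-4W + 7)²] = var((-4W + 7)) + (E[(-4W + 7)])² = 32.8 + (-18.6)² = 378.76

378.76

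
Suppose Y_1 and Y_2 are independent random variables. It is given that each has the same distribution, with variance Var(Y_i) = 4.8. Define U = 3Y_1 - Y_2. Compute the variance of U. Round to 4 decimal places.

48.0000

By independence, Var(U) = (3)²Var(Y_1) + (-1)²Var(Y_2)
= (3)²·4.8 + (-1)²·4.8 = 48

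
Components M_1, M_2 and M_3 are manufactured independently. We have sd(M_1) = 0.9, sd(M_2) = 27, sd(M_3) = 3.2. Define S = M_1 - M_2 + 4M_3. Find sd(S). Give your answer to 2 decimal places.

V(M_1) = 0.81, V(M_2) = 729, V(M_3) = 10.24
By independence, V(S) = (1)²V(M_1) + (-1)²V(M_2) + (4)²V(M_3)
= (1)²·0.81 + (-1)²·729 + (4)²·10.24 = 893.65
sd(S) = √893.65 ≈ 29.89

29.89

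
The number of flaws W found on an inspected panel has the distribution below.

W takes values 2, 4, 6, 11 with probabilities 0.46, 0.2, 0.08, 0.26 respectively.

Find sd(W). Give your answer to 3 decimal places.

3.712

E[W] = (2)(0.46) + (4)(0.2) + (6)(0.08) + (11)(0.26) = 5.06
E[W²] = (2)²(0.46) + (4)²(0.2) + (6)²(0.08) + (11)²(0.26) = 39.38
V(W) = E[W²] − (E[W])² = 39.38 − (5.06)² = 13.7764
sd(W) = √13.7764 ≈ 3.712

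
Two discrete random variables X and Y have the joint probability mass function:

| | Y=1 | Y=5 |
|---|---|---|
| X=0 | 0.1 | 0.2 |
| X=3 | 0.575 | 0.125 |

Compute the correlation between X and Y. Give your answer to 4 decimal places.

-0.4776

E[X] = 2.1,  E[Y] = 2.3
E[XY] = 3.6
Cov(X,Y) = E[XY] − E[X]E[Y] = 3.6 − (2.1)(2.3) = -1.23
Var(X) = 1.89,  Var(Y) = 3.51
ρ = -1.23 / √(1.89·3.51) ≈ -0.4776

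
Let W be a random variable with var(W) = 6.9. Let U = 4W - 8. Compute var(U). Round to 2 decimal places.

var(4W - 8) = (4)²·var(W) = 16·6.9 = 110.4

110.40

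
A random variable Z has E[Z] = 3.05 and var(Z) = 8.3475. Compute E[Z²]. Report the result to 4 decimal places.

E[Z²] = var(Z) + (E[Z])² = 8.3475 + (3.05)² = 17.65

17.6500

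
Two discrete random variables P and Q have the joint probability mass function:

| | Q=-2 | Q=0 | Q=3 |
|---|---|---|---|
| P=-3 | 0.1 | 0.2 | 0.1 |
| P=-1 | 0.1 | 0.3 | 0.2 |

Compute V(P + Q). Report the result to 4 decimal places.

4.6100

E[P] = -1.8,  E[Q] = 0.5,  E[PQ] = -0.7
V(P) = 4.2 − (-1.8)² = 0.96;  V(Q) = 3.5 − (0.5)² = 3.25
Cov(P,Q) = -0.7 − (-1.8)(0.5) = 0.2
V(P + Q) = (1)²·0.96 + (1)²·3.25 + 2·(1)·(1)·0.2 = 4.61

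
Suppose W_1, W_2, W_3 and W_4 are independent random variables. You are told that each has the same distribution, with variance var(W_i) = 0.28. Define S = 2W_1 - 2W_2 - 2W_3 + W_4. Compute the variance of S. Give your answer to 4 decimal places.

3.6400

By independence, var(S) = (2)²var(W_1) + (-2)²var(W_2) + (-2)²var(W_3) + (1)²var(W_4)
= (2)²·0.28 + (-2)²·0.28 + (-2)²·0.28 + (1)²·0.28 = 3.64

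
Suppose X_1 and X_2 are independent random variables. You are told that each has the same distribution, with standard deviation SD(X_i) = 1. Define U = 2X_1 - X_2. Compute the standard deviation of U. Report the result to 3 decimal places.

2.236

Var(X_i) = (1)² = 1
By independence, Var(U) = (2)²Var(X_1) + (-1)²Var(X_2)
= (2)²·1 + (-1)²·1 = 5
SD(U) = √5 ≈ 2.236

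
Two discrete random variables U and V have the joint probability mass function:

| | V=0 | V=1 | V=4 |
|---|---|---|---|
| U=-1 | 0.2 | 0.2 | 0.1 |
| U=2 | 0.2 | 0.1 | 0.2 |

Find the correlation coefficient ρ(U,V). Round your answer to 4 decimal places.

0.1777

E[U] = 0.5,  E[V] = 1.5
E[UV] = 1.2
cov(U,V) = E[UV] − E[U]E[V] = 1.2 − (0.5)(1.5) = 0.45
var(U) = 2.25,  var(V) = 2.85
ρ = 0.45 / √(2.25·2.85) ≈ 0.1777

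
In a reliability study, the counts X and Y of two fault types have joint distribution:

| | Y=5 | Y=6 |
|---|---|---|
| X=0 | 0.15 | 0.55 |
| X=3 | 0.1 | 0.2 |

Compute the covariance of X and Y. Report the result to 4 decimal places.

E[X] = 0.9,  E[Y] = 5.75
E[XY] = 5.1
Cov(X,Y) = E[XY] − E[X]E[Y] = 5.1 − (0.9)(5.75) = -0.075

-0.0750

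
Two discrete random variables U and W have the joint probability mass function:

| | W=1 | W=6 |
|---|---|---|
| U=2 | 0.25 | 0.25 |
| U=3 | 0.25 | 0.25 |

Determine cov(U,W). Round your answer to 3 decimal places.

E[U] = 2.5,  E[W] = 3.5
E[UW] = 8.75
cov(U,W) = E[UW] − E[U]E[W] = 8.75 − (2.5)(3.5) = 0

0.000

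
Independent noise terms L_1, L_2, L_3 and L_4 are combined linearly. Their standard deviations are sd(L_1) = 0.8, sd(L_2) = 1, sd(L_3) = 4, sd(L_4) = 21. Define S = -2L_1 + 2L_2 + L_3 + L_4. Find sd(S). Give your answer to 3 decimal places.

21.530

var(L_1) = 0.64, var(L_2) = 1, var(L_3) = 16, var(L_4) = 441
By independence, var(S) = (-2)²var(L_1) + (2)²var(L_2) + (1)²var(L_3) + (1)²var(L_4)
= (-2)²·0.64 + (2)²·1 + (1)²·16 + (1)²·441 = 463.56
sd(S) = √463.56 ≈ 21.530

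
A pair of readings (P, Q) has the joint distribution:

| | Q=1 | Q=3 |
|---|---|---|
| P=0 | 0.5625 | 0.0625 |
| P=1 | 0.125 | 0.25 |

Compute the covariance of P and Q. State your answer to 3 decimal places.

0.266

E[P] = 0.375,  E[Q] = 1.625
E[PQ] = 0.875
cov(P,Q) = E[PQ] − E[P]E[Q] = 0.875 − (0.375)(1.625) = 0.265625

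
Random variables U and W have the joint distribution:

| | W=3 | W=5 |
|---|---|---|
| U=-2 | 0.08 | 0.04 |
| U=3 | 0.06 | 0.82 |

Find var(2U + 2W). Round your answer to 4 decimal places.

E[U] = 2.4,  E[W] = 4.72,  E[UW] = 11.96
var(U) = 8.4 − (2.4)² = 2.64;  var(W) = 22.76 − (4.72)² = 0.4816
Cov(U,W) = 11.96 − (2.4)(4.72) = 0.632
var(2U + 2W) = (2)²·2.64 + (2)²·0.4816 + 2·(2)·(2)·0.632 = 17.5424

17.5424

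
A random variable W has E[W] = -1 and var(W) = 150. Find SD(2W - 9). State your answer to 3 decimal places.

var(2W - 9) = (2)²·150 = 600
SD(2W - 9) = √600 ≈ 24.495

24.495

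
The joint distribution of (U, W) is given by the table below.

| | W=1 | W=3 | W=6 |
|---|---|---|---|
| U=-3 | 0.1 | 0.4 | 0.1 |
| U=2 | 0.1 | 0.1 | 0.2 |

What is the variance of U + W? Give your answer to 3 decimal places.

E[U] = -1,  E[W] = 3.5,  E[UW] = -2.5
Var(U) = 7 − (-1)² = 6;  Var(W) = 15.5 − (3.5)² = 3.25
cov(U,W) = -2.5 − (-1)(3.5) = 1
Var(U + W) = (1)²·6 + (1)²·3.25 + 2·(1)·(1)·1 = 11.25

11.250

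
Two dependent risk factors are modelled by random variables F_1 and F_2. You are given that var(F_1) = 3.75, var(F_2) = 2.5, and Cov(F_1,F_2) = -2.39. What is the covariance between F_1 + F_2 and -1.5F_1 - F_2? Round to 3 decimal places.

-2.150

Cov(F_1 + F_2, -1.5F_1 - F_2) = (1)(-1.5)var(F_1) + (1)(-1)var(F_2) + [(1)(-1) + (1)(-1.5)]Cov(F_1,F_2)
= -1.5·3.75 + -1·2.5 + -2.5·-2.39 = -2.15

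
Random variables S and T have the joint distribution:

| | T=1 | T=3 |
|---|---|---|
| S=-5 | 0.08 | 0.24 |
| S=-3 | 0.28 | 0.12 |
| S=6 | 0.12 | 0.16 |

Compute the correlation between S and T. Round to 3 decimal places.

-0.008

E[S] = -1.12,  E[T] = 2.04
E[ST] = -2.32
Cov(S,T) = E[ST] − E[S]E[T] = -2.32 − (-1.12)(2.04) = -0.0352
Var(S) = 20.4256,  Var(T) = 0.9984
ρ = -0.0352 / √(20.4256·0.9984) ≈ -0.008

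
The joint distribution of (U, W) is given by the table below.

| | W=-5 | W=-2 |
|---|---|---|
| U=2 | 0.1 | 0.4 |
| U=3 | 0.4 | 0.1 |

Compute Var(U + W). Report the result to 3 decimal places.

E[U] = 2.5,  E[W] = -3.5,  E[UW] = -9.2
Var(U) = 6.5 − (2.5)² = 0.25;  Var(W) = 14.5 − (-3.5)² = 2.25
cov(U,W) = -9.2 − (2.5)(-3.5) = -0.45
Var(U + W) = (1)²·0.25 + (1)²·2.25 + 2·(1)·(1)·-0.45 = 1.6

1.600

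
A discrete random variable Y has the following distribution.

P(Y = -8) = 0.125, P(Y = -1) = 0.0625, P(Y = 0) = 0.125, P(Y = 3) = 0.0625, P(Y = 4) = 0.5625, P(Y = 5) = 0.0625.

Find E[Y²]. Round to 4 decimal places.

E[Y²] = (-8)²(0.125) + (-1)²(0.0625) + (0)²(0.125) + (3)²(0.0625) + (4)²(0.5625) + (5)²(0.0625) = 19.1875

19.1875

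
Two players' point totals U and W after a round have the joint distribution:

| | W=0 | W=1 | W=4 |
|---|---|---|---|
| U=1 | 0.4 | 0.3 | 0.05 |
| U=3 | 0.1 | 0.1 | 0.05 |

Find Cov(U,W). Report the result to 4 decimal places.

0.2000

E[U] = 1.5,  E[W] = 0.8
E[UW] = 1.4
Cov(U,W) = E[UW] − E[U]E[W] = 1.4 − (1.5)(0.8) = 0.2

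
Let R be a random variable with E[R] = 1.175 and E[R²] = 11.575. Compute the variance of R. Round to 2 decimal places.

var(R) = 11.575 − (1.175)² = 10.194375

10.19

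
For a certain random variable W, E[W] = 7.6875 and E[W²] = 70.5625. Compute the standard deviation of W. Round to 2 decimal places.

Var(W) = 70.5625 − (7.6875)² = 11.46484375
σ(W) = √11.46484375 ≈ 3.39

3.39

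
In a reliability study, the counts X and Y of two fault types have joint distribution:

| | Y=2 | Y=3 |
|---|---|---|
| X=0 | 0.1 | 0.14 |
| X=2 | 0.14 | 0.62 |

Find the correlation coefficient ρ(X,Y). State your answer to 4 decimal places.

0.2325

E[X] = 1.52,  E[Y] = 2.76
E[XY] = 4.28
Cov(X,Y) = E[XY] − E[X]E[Y] = 4.28 − (1.52)(2.76) = 0.0848
Var(X) = 0.7296,  Var(Y) = 0.1824
ρ = 0.0848 / √(0.7296·0.1824) ≈ 0.2325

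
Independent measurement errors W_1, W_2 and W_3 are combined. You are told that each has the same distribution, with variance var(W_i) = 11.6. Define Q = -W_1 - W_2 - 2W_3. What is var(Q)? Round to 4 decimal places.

By independence, var(Q) = (-1)²var(W_1) + (-1)²var(W_2) + (-2)²var(W_3)
= (-1)²·11.6 + (-1)²·11.6 + (-2)²·11.6 = 69.6

69.6000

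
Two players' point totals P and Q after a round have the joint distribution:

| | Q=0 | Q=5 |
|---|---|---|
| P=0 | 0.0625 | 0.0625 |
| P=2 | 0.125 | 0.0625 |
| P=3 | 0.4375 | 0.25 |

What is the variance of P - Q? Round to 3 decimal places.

E[P] = 2.4375,  E[Q] = 1.875,  E[PQ] = 4.375
Var(P) = 6.9375 − (2.4375)² = 0.99609375;  Var(Q) = 9.375 − (1.875)² = 5.859375
cov(P,Q) = 4.375 − (2.4375)(1.875) = -0.1953125
Var(P - Q) = (1)²·0.99609375 + (-1)²·5.859375 + 2·(1)·(-1)·-0.1953125 = 7.24609375

7.246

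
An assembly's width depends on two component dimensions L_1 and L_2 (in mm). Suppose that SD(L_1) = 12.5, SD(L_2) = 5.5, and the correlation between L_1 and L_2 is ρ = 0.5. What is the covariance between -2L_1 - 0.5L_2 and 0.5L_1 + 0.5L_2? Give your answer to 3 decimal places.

Var(L_1) = (12.5)² = 156.25;  Var(L_2) = (5.5)² = 30.25
Cov(L_1,L_2) = ρ·SD(L_1)·SD(L_2) = 0.5·12.5·5.5 = 34.375
Cov(-2L_1 - 0.5L_2, 0.5L_1 + 0.5L_2) = (-2)(0.5)Var(L_1) + (-0.5)(0.5)Var(L_2) + [(-2)(0.5) + (-0.5)(0.5)]Cov(L_1,L_2)
= -1·156.25 + -0.25·30.25 + -1.25·34.375 = -206.78125

-206.781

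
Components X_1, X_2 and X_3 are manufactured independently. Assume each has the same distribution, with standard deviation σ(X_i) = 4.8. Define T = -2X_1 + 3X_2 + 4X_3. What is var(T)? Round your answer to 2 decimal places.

668.16

var(X_i) = (4.8)² = 23.04
By independence, var(T) = (-2)²var(X_1) + (3)²var(X_2) + (4)²var(X_3)
= (-2)²·23.04 + (3)²·23.04 + (4)²·23.04 = 668.16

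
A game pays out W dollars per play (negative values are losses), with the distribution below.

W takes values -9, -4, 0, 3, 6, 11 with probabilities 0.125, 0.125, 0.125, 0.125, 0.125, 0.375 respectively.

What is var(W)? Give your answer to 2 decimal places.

E[W] = (-9)(0.125) + (-4)(0.125) + (0)(0.125) + (3)(0.125) + (6)(0.125) + (11)(0.375) = 3.625
E[W²] = (-9)²(0.125) + (-4)²(0.125) + (0)²(0.125) + (3)²(0.125) + (6)²(0.125) + (11)²(0.375) = 63.125
var(W) = E[W²] − (E[W])² = 63.125 − (3.625)² = 49.984375

49.98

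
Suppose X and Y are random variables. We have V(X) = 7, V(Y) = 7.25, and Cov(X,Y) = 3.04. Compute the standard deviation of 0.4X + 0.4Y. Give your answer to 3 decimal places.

1.804

V(0.4X + 0.4Y) = (0.4)²·V(X) + (0.4)²·V(Y) + 2·(0.4)·(0.4)·Cov(X,Y)
= 0.16·7 + 0.16·7.25 + 0.32·3.04 = 3.2528
SD(0.4X + 0.4Y) = √3.2528 ≈ 1.804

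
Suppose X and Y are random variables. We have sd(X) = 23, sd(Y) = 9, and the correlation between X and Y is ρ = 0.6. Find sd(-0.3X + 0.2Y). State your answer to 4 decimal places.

5.9955

var(X) = (23)² = 529;  var(Y) = (9)² = 81
cov(X,Y) = ρ·sd(X)·sd(Y) = 0.6·23·9 = 124.2
var(-0.3X + 0.2Y) = (-0.3)²·var(X) + (0.2)²·var(Y) + 2·(-0.3)·(0.2)·cov(X,Y)
= 0.09·529 + 0.04·81 + -0.12·124.2 = 35.946
sd(-0.3X + 0.2Y) = √35.946 ≈ 5.9955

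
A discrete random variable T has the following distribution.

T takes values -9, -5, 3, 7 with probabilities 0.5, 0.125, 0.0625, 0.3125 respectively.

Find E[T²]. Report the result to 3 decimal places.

E[T²] = (-9)²(0.5) + (-5)²(0.125) + (3)²(0.0625) + (7)²(0.3125) = 59.5

59.500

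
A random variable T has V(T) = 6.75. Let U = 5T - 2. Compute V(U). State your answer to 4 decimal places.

V(5T - 2) = (5)²·V(T) = 25·6.75 = 168.75

168.7500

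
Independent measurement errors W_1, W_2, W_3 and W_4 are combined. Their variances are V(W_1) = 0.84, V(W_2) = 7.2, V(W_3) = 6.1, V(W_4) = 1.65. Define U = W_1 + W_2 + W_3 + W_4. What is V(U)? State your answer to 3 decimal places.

15.790

By independence, V(U) = (1)²V(W_1) + (1)²V(W_2) + (1)²V(W_3) + (1)²V(W_4)
= (1)²·0.84 + (1)²·7.2 + (1)²·6.1 + (1)²·1.65 = 15.79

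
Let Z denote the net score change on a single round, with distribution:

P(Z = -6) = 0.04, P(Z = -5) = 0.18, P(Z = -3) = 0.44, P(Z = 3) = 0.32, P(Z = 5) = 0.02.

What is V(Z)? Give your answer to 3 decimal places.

11.320

E[Z] = (-6)(0.04) + (-5)(0.18) + (-3)(0.44) + (3)(0.32) + (5)(0.02) = -1.4
E[Z²] = (-6)²(0.04) + (-5)²(0.18) + (-3)²(0.44) + (3)²(0.32) + (5)²(0.02) = 13.28
V(Z) = E[Z²] − (E[Z])² = 13.28 − (-1.4)² = 11.32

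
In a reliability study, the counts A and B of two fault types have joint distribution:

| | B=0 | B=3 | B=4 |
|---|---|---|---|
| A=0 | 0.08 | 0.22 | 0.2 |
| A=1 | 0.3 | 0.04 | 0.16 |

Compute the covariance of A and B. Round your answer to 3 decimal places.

-0.350

E[A] = 0.5,  E[B] = 2.22
E[AB] = 0.76
Cov(A,B) = E[AB] − E[A]E[B] = 0.76 − (0.5)(2.22) = -0.35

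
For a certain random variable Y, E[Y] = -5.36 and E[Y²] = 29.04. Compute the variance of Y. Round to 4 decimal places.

Var(Y) = 29.04 − (-5.36)² = 0.3104

0.3104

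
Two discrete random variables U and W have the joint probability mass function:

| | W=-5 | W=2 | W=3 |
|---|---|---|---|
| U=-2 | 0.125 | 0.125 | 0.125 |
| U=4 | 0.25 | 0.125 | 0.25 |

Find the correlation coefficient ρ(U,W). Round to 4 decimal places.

E[U] = 1.75,  E[W] = -0.25
E[UW] = -1
Cov(U,W) = E[UW] − E[U]E[W] = -1 − (1.75)(-0.25) = -0.5625
Var(U) = 8.4375,  Var(W) = 13.6875
ρ = -0.5625 / √(8.4375·13.6875) ≈ -0.0523

-0.0523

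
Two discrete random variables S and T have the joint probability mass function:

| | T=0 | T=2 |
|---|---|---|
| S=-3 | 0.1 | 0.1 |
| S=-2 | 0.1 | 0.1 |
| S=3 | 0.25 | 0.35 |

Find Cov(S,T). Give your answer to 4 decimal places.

E[S] = 0.8,  E[T] = 1.1
E[ST] = 1.1
Cov(S,T) = E[ST] − E[S]E[T] = 1.1 − (0.8)(1.1) = 0.22

0.2200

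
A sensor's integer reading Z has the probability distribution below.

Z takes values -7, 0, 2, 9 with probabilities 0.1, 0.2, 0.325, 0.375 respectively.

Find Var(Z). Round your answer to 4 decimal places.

25.5194

E[Z] = (-7)(0.1) + (0)(0.2) + (2)(0.325) + (9)(0.375) = 3.325
E[Z²] = (-7)²(0.1) + (0)²(0.2) + (2)²(0.325) + (9)²(0.375) = 36.575
Var(Z) = E[Z²] − (E[Z])² = 36.575 − (3.325)² = 25.519375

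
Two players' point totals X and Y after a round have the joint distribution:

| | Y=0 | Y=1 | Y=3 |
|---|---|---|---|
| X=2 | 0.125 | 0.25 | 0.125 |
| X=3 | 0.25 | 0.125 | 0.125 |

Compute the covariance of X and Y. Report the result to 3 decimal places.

-0.063

E[X] = 2.5,  E[Y] = 1.125
E[XY] = 2.75
Cov(X,Y) = E[XY] − E[X]E[Y] = 2.75 − (2.5)(1.125) = -0.0625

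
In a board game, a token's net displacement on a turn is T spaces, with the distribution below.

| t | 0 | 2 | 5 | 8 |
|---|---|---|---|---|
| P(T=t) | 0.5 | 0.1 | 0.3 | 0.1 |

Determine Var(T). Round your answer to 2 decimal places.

8.05

E[T] = (0)(0.5) + (2)(0.1) + (5)(0.3) + (8)(0.1) = 2.5
E[T²] = (0)²(0.5) + (2)²(0.1) + (5)²(0.3) + (8)²(0.1) = 14.3
Var(T) = E[T²] − (E[T])² = 14.3 − (2.5)² = 8.05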